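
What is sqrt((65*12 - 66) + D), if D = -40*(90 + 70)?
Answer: I*sqrt(5686) ≈ 75.406*I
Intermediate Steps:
D = -6400 (D = -40*160 = -1*6400 = -6400)
sqrt((65*12 - 66) + D) = sqrt((65*12 - 66) - 6400) = sqrt((780 - 66) - 6400) = sqrt(714 - 6400) = sqrt(-5686) = I*sqrt(5686)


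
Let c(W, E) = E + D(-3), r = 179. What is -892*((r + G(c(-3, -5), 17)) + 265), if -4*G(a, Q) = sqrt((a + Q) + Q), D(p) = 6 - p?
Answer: -396048 + 223*sqrt(38) ≈ -3.9467e+5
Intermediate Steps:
c(W, E) = 9 + E (c(W, E) = E + (6 - 1*(-3)) = E + (6 + 3) = E + 9 = 9 + E)
G(a, Q) = -sqrt(a + 2*Q)/4 (G(a, Q) = -sqrt((a + Q) + Q)/4 = -sqrt((Q + a) + Q)/4 = -sqrt(a + 2*Q)/4)
-892*((r + G(c(-3, -5), 17)) + 265) = -892*((179 - sqrt((9 - 5) + 2*17)/4) + 265) = -892*((179 - sqrt(4 + 34)/4) + 265) = -892*((179 - sqrt(38)/4) + 265) = -892*(444 - sqrt(38)/4) = -396048 + 223*sqrt(38)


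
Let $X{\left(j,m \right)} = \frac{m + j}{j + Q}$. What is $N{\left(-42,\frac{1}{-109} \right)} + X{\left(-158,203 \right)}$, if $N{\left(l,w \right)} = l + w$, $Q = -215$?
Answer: $- \frac{1712872}{40657} \approx -42.13$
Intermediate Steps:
$X{\left(j,m \right)} = \frac{j + m}{-215 + j}$ ($X{\left(j,m \right)} = \frac{m + j}{j - 215} = \frac{j + m}{-215 + j}$)
$N{\left(-42,\frac{1}{-109} \right)} + X{\left(-158,203 \right)} = \left(-42 + \frac{1}{-109}\right) + \frac{-158 + 203}{-215 - 158} = \left(-42 - \frac{1}{109}\right) + \frac{1}{-373} \cdot 45 = - \frac{4579}{109} - \frac{45}{373} = - \frac{1712872}{40657}$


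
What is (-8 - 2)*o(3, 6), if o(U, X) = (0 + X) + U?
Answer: -90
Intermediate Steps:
o(U, X) = U + X (o(U, X) = X + U = U + X)
(-8 - 2)*o(3, 6) = (-8 - 2)*(3 + 6) = -10*9 = -90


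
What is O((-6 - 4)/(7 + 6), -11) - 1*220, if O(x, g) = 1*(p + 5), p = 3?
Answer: -212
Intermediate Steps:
O(x, g) = 8 (O(x, g) = 1*(3 + 5) = 1*8 = 8)
O((-6 - 4)/(7 + 6), -11) - 1*220 = 8 - 1*220 = 8 - 220 = -212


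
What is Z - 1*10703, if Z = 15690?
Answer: 4987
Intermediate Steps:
Z - 1*10703 = 15690 - 1*10703 = 15690 - 10703 = 4987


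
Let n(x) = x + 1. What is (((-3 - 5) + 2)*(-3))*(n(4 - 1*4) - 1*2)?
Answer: -18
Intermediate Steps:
n(x) = 1 + x
(((-3 - 5) + 2)*(-3))*(n(4 - 1*4) - 1*2) = (((-3 - 5) + 2)*(-3))*((1 + (4 - 1*4)) - 1*2) = ((-8 + 2)*(-3))*((1 + (4 - 4)) - 2) = (-6*(-3))*((1 + 0) - 2) = 18*(1 - 2) = 18*(-1) = -18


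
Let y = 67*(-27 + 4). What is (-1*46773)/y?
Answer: 46773/1541 ≈ 30.352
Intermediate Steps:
y = -1541 (y = 67*(-23) = -1541)
(-1*46773)/y = -1*46773/(-1541) = -46773*(-1/1541) = 46773/1541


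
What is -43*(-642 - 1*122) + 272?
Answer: 33124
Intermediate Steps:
-43*(-642 - 1*122) + 272 = -43*(-642 - 122) + 272 = -43*(-764) + 272 = 32852 + 272 = 33124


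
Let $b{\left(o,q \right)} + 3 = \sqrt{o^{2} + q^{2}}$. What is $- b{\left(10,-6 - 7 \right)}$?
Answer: $3 - \sqrt{269} \approx -13.401$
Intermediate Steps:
$b{\left(o,q \right)} = -3 + \sqrt{o^{2} + q^{2}}$
$- b{\left(10,-6 - 7 \right)} = - (-3 + \sqrt{10^{2} + \left(-6 - 7\right)^{2}}) = - (-3 + \sqrt{100 + \left(-6 - 7\right)^{2}}) = - (-3 + \sqrt{100 + \left(-13\right)^{2}}) = - (-3 + \sqrt{100 + 169}) = - (-3 + \sqrt{269}) = 3 - \sqrt{269}$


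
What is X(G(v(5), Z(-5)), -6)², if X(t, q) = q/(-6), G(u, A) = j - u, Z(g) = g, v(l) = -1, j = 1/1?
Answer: 1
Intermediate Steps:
j = 1
G(u, A) = 1 - u
X(t, q) = -q/6 (X(t, q) = q*(-⅙) = -q/6)
X(G(v(5), Z(-5)), -6)² = (-⅙*(-6))² = 1² = 1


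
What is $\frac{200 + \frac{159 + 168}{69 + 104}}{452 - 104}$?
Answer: $\frac{34927}{60204} \approx 0.58014$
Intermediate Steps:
$\frac{200 + \frac{159 + 168}{69 + 104}}{452 - 104} = \frac{200 + \frac{327}{173}}{348} = \left(200 + 327 \cdot \frac{1}{173}\right) \frac{1}{348} = \left(200 + \frac{327}{173}\right) \frac{1}{348} = \frac{34927}{173} \cdot \frac{1}{348} = \frac{34927}{60204}$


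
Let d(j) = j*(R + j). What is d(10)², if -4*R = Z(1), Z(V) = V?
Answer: 38025/4 ≈ 9506.3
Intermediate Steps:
R = -¼ (R = -¼*1 = -¼ ≈ -0.25000)
d(j) = j*(-¼ + j)
d(10)² = (10*(-¼ + 10))² = (10*(39/4))² = (195/2)² = 38025/4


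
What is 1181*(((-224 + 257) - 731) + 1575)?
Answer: 1035737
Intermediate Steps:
1181*(((-224 + 257) - 731) + 1575) = 1181*((33 - 731) + 1575) = 1181*(-698 + 1575) = 1181*877 = 1035737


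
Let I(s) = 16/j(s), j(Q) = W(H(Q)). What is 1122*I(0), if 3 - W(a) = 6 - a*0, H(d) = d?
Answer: -5984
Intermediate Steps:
W(a) = -3 (W(a) = 3 - (6 - a*0) = 3 - (6 - 1*0) = 3 - (6 + 0) = 3 - 1*6 = 3 - 6 = -3)
j(Q) = -3
I(s) = -16/3 (I(s) = 16/(-3) = 16*(-⅓) = -16/3)
1122*I(0) = 1122*(-16/3) = -5984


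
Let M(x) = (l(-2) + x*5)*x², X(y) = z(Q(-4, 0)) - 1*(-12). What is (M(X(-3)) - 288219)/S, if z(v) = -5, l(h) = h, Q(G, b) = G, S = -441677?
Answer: 286602/441677 ≈ 0.64890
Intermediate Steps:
X(y) = 7 (X(y) = -5 - 1*(-12) = -5 + 12 = 7)
M(x) = x²*(-2 + 5*x) (M(x) = (-2 + x*5)*x² = (-2 + 5*x)*x² = x²*(-2 + 5*x))
(M(X(-3)) - 288219)/S = (7²*(-2 + 5*7) - 288219)/(-441677) = (49*(-2 + 35) - 288219)*(-1/441677) = (49*33 - 288219)*(-1/441677) = (1617 - 288219)*(-1/441677) = -286602*(-1/441677) = 286602/441677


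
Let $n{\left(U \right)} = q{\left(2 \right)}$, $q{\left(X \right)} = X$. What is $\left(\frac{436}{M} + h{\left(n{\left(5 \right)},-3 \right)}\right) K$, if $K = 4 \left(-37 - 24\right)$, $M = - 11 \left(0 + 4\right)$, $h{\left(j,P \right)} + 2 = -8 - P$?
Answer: $\frac{45384}{11} \approx 4125.8$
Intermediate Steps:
$n{\left(U \right)} = 2$
$h{\left(j,P \right)} = -10 - P$ ($h{\left(j,P \right)} = -2 - \left(8 + P\right) = -10 - P$)
$M = -44$ ($M = \left(-11\right) 4 = -44$)
$K = -244$ ($K = 4 \left(-37 - 24\right) = 4 \left(-61\right) = -244$)
$\left(\frac{436}{M} + h{\left(n{\left(5 \right)},-3 \right)}\right) K = \left(\frac{436}{-44} - 7\right) \left(-244\right) = \left(436 \left(- \frac{1}{44}\right) + \left(-10 + 3\right)\right) \left(-244\right) = \left(- \frac{109}{11} - 7\right) \left(-244\right) = \left(- \frac{186}{11}\right) \left(-244\right) = \frac{45384}{11}$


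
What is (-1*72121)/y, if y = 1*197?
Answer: -72121/197 ≈ -366.10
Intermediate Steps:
y = 197
(-1*72121)/y = -1*72121/197 = -72121*1/197 = -72121/197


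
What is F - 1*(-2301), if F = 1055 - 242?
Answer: 3114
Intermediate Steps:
F = 813
F - 1*(-2301) = 813 - 1*(-2301) = 813 + 2301 = 3114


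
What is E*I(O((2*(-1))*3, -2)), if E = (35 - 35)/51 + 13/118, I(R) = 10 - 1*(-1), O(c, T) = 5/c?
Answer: 143/118 ≈ 1.2119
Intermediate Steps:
I(R) = 11 (I(R) = 10 + 1 = 11)
E = 13/118 (E = 0*(1/51) + 13*(1/118) = 0 + 13/118 = 13/118 ≈ 0.11017)
E*I(O((2*(-1))*3, -2)) = (13/118)*11 = 143/118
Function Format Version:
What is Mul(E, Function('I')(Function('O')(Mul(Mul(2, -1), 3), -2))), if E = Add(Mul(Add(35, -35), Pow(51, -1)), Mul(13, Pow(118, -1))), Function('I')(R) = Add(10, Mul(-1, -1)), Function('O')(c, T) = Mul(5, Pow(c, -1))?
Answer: Rational(143, 118) ≈ 1.2119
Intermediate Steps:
Function('I')(R) = 11 (Function('I')(R) = Add(10, 1) = 11)
E = Rational(13, 118) (E = Add(Mul(0, Rational(1, 51)), Mul(13, Rational(1, 118))) = Add(0, Rational(13, 118)) = Rational(13, 118) ≈ 0.11017)
Mul(E, Function('I')(Function('O')(Mul(Mul(2, -1), 3), -2))) = Mul(Rational(13, 118), 11) = Rational(143, 118)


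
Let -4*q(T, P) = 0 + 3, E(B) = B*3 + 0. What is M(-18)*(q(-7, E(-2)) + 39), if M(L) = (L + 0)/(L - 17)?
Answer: 1377/70 ≈ 19.671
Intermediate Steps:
E(B) = 3*B (E(B) = 3*B + 0 = 3*B)
q(T, P) = -3/4 (q(T, P) = -(0 + 3)/4 = -1/4*3 = -3/4)
M(L) = L/(-17 + L)
M(-18)*(q(-7, E(-2)) + 39) = (-18/(-17 - 18))*(-3/4 + 39) = -18/(-35)*(153/4) = -18*(-1/35)*(153/4) = (18/35)*(153/4) = 1377/70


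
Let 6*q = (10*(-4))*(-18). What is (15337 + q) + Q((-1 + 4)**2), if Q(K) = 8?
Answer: 15465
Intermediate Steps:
q = 120 (q = ((10*(-4))*(-18))/6 = (-40*(-18))/6 = (1/6)*720 = 120)
(15337 + q) + Q((-1 + 4)**2) = (15337 + 120) + 8 = 15457 + 8 = 15465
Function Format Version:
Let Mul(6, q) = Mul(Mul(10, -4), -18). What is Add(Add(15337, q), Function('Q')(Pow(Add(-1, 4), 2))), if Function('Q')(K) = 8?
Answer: 15465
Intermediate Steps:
q = 120 (q = Mul(Rational(1, 6), Mul(Mul(10, -4), -18)) = Mul(Rational(1, 6), Mul(-40, -18)) = Mul(Rational(1, 6), 720) = 120)
Add(Add(15337, q), Function('Q')(Pow(Add(-1, 4), 2))) = Add(Add(15337, 120), 8) = Add(15457, 8) = 15465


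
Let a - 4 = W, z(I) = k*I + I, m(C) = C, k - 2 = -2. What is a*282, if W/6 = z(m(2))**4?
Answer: 28200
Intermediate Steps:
k = 0 (k = 2 - 2 = 0)
z(I) = I (z(I) = 0*I + I = 0 + I = I)
W = 96 (W = 6*2**4 = 6*16 = 96)
a = 100 (a = 4 + 96 = 100)
a*282 = 100*282 = 28200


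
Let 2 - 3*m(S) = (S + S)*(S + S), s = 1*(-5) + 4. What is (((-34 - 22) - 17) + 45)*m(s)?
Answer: 56/3 ≈ 18.667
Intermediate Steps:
s = -1 (s = -5 + 4 = -1)
m(S) = 2/3 - 4*S**2/3 (m(S) = 2/3 - (S + S)*(S + S)/3 = 2/3 - 2*S*2*S/3 = 2/3 - 4*S**2/3)
(((-34 - 22) - 17) + 45)*m(s) = (((-34 - 22) - 17) + 45)*(2/3 - 4/3*(-1)**2) = ((-56 - 17) + 45)*(2/3 - 4/3*1) = (-73 + 45)*(2/3 - 4/3) = -28*(-2/3) = 56/3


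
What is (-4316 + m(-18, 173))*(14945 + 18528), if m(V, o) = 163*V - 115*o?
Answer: -908624585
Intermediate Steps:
m(V, o) = -115*o + 163*V
(-4316 + m(-18, 173))*(14945 + 18528) = (-4316 + (-115*173 + 163*(-18)))*(14945 + 18528) = (-4316 + (-19895 - 2934))*33473 = (-4316 - 22829)*33473 = -27145*33473 = -908624585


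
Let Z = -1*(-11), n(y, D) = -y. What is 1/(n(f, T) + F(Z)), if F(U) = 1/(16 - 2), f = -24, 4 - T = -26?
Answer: 14/337 ≈ 0.041543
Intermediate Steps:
T = 30 (T = 4 - 1*(-26) = 4 + 26 = 30)
Z = 11
F(U) = 1/14
1/(n(f, T) + F(Z)) = 1/(-1*(-24) + 1/14) = 1/(24 + 1/14) = 1/(337/14) = 14/337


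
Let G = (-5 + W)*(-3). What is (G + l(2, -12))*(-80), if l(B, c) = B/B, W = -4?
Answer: -2240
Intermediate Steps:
l(B, c) = 1
G = 27 (G = (-5 - 4)*(-3) = -9*(-3) = 27)
(G + l(2, -12))*(-80) = (27 + 1)*(-80) = 28*(-80) = -2240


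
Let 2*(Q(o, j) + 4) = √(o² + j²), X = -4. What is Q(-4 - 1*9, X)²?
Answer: (8 - √185)²/4 ≈ 7.8441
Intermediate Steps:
Q(o, j) = -4 + √(j² + o²)/2 (Q(o, j) = -4 + √(o² + j²)/2 = -4 + √(j² + o²)/2)
Q(-4 - 1*9, X)² = (-4 + √((-4)² + (-4 - 1*9)²)/2)² = (-4 + √(16 + (-4 - 9)²)/2)² = (-4 + √(16 + (-13)²)/2)² = (-4 + √(16 + 169)/2)² = (-4 + √185/2)²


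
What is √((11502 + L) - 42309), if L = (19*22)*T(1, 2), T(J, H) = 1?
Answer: I*√30389 ≈ 174.32*I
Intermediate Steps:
L = 418 (L = (19*22)*1 = 418*1 = 418)
√((11502 + L) - 42309) = √((11502 + 418) - 42309) = √(11920 - 42309) = √(-30389) = I*√30389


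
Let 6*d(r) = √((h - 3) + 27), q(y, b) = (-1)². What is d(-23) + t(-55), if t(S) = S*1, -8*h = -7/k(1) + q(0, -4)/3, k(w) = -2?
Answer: -55 + √3387/72 ≈ -54.192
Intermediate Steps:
q(y, b) = 1
h = -23/48 (h = -(-7/(-2) + 1/3)/8 = -(-7*(-½) + 1*(⅓))/8 = -(7/2 + ⅓)/8 = -⅛*23/6 = -23/48 ≈ -0.47917)
t(S) = S
d(r) = √3387/72 (d(r) = √((-23/48 - 3) + 27)/6 = √(-167/48 + 27)/6 = √(1129/48)/6 = (√3387/12)/6 = √3387/72)
d(-23) + t(-55) = √3387/72 - 55 = -55 + √3387/72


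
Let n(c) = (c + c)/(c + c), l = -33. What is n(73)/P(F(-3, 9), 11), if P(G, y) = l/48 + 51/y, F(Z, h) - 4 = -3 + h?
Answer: 176/695 ≈ 0.25324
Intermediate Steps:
F(Z, h) = 1 + h (F(Z, h) = 4 + (-3 + h) = 1 + h)
n(c) = 1 (n(c) = (2*c)/((2*c)) = (2*c)*(1/(2*c)) = 1)
P(G, y) = -11/16 + 51/y (P(G, y) = -33/48 + 51/y = -33*1/48 + 51/y = -11/16 + 51/y)
n(73)/P(F(-3, 9), 11) = 1/(-11/16 + 51/11) = 1/(695/176) = 1*(176/695) = 176/695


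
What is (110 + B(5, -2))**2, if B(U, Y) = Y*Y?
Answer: 12996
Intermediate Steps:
B(U, Y) = Y**2
(110 + B(5, -2))**2 = (110 + (-2)**2)**2 = (110 + 4)**2 = 114**2 = 12996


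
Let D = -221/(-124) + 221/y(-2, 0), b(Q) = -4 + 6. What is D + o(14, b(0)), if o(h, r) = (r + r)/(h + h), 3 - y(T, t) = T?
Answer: 200183/4340 ≈ 46.125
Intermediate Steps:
y(T, t) = 3 - T
b(Q) = 2
o(h, r) = r/h (o(h, r) = (2*r)/((2*h)) = (2*r)*(1/(2*h)) = r/h)
D = 28509/620 (D = -221/(-124) + 221/(3 - 1*(-2)) = -221*(-1/124) + 221/(3 + 2) = 221/124 + 221/5 = 28509/620 ≈ 45.982)
D + o(14, b(0)) = 28509/620 + 2/14 = 28509/620 + 2*(1/14) = 28509/620 + ⅐ = 200183/4340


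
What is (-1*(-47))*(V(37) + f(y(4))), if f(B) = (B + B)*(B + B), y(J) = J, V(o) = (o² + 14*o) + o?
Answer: 93436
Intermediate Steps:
V(o) = o² + 15*o
f(B) = 4*B² (f(B) = (2*B)*(2*B) = 4*B²)
(-1*(-47))*(V(37) + f(y(4))) = (-1*(-47))*(37*(15 + 37) + 4*4²) = 47*(37*52 + 4*16) = 47*(1924 + 64) = 47*1988 = 93436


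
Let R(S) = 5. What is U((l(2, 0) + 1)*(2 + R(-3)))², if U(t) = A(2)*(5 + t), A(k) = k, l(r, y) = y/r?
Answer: 576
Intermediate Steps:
U(t) = 10 + 2*t (U(t) = 2*(5 + t) = 10 + 2*t)
U((l(2, 0) + 1)*(2 + R(-3)))² = (10 + 2*((0/2 + 1)*(2 + 5)))² = (10 + 2*((0*(½) + 1)*7))² = (10 + 2*((0 + 1)*7))² = (10 + 2*(1*7))² = (10 + 2*7)² = (10 + 14)² = 24² = 576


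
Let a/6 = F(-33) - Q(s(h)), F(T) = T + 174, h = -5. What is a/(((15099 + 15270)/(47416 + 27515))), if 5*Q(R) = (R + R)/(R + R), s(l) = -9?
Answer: 105502848/50615 ≈ 2084.4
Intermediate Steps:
F(T) = 174 + T
Q(R) = 1/5 (Q(R) = ((R + R)/(R + R))/5 = ((2*R)/((2*R)))/5 = ((2*R)*(1/(2*R)))/5 = (1/5)*1 = 1/5)
a = 4224/5 (a = 6*((174 - 33) - 1*1/5) = 6*(141 - 1/5) = 6*(704/5) = 4224/5 ≈ 844.80)
a/(((15099 + 15270)/(47416 + 27515))) = 4224/(5*(((15099 + 15270)/(47416 + 27515)))) = 4224/(5*((30369/74931))) = 4224/(5*((30369*(1/74931)))) = 4224/(5*(10123/24977)) = (4224/5)*(24977/10123) = 105502848/50615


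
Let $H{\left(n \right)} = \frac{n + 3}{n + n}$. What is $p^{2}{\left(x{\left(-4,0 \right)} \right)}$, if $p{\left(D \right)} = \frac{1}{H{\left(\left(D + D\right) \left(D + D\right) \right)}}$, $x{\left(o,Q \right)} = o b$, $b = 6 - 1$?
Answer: $\frac{10240000}{2569609} \approx 3.985$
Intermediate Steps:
$b = 5$ ($b = 6 - 1 = 5$)
$H{\left(n \right)} = \frac{3 + n}{2 n}$
$x{\left(o,Q \right)} = 5 o$ ($x{\left(o,Q \right)} = o 5 = 5 o$)
$p{\left(D \right)} = \frac{8 D^{2}}{3 + 4 D^{2}}$ ($p{\left(D \right)} = \frac{1}{\frac{1}{2} \frac{1}{\left(D + D\right) \left(D + D\right)} \left(3 + \left(D + D\right) \left(D + D\right)\right)} = \frac{1}{\frac{1}{2} \frac{1}{2 D 2 D} \left(3 + 2 D 2 D\right)} = \frac{1}{\frac{1}{2} \frac{1}{4 D^{2}} \left(3 + 4 D^{2}\right)} = \frac{1}{\frac{1}{8} \frac{1}{D^{2}} \left(3 + 4 D^{2}\right)} = \frac{8 D^{2}}{3 + 4 D^{2}}$)
$p^{2}{\left(x{\left(-4,0 \right)} \right)} = \left(\frac{8 \left(5 \left(-4\right)\right)^{2}}{3 + 4 \left(5 \left(-4\right)\right)^{2}}\right)^{2} = \left(\frac{8 \left(-20\right)^{2}}{3 + 4 \left(-20\right)^{2}}\right)^{2} = \left(8 \cdot 400 \frac{1}{3 + 4 \cdot 400}\right)^{2} = \left(8 \cdot 400 \frac{1}{3 + 1600}\right)^{2} = \left(8 \cdot 400 \cdot \frac{1}{1603}\right)^{2} = \left(\frac{3200}{1603}\right)^{2} = \frac{10240000}{2569609}$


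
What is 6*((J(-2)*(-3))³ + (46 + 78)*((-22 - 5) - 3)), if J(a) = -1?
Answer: -22158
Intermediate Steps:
6*((J(-2)*(-3))³ + (46 + 78)*((-22 - 5) - 3)) = 6*((-1*(-3))³ + (46 + 78)*((-22 - 5) - 3)) = 6*(3³ + 124*(-27 - 3)) = 6*(27 + 124*(-30)) = 6*(27 - 3720) = 6*(-3693) = -22158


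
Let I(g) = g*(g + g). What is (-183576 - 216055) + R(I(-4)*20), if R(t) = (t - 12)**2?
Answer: -5247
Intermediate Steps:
I(g) = 2*g**2 (I(g) = g*(2*g) = 2*g**2)
R(t) = (-12 + t)**2
(-183576 - 216055) + R(I(-4)*20) = (-183576 - 216055) + (-12 + (2*(-4)**2)*20)**2 = -399631 + (-12 + (2*16)*20)**2 = -399631 + (-12 + 32*20)**2 = -399631 + (-12 + 640)**2 = -399631 + 628**2 = -399631 + 394384 = -5247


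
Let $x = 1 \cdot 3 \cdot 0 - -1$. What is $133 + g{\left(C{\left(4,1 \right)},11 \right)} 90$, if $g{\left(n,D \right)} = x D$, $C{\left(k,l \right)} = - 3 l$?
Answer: $1123$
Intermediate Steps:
$x = 1$ ($x = 3 \cdot 0 + 1 = 0 + 1 = 1$)
$g{\left(n,D \right)} = D$ ($g{\left(n,D \right)} = 1 D = D$)
$133 + g{\left(C{\left(4,1 \right)},11 \right)} 90 = 133 + 11 \cdot 90 = 133 + 990 = 1123$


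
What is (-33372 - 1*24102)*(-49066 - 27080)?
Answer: 4376415204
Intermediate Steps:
(-33372 - 1*24102)*(-49066 - 27080) = (-33372 - 24102)*(-76146) = -57474*(-76146) = 4376415204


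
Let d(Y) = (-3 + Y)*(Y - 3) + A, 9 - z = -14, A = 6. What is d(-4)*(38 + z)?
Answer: 3355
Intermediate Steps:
z = 23 (z = 9 - 1*(-14) = 9 + 14 = 23)
d(Y) = 6 + (-3 + Y)² (d(Y) = (-3 + Y)*(Y - 3) + 6 = (-3 + Y)*(-3 + Y) + 6 = (-3 + Y)² + 6 = 6 + (-3 + Y)²)
d(-4)*(38 + z) = (6 + (-3 - 4)²)*(38 + 23) = (6 + (-7)²)*61 = (6 + 49)*61 = 55*61 = 3355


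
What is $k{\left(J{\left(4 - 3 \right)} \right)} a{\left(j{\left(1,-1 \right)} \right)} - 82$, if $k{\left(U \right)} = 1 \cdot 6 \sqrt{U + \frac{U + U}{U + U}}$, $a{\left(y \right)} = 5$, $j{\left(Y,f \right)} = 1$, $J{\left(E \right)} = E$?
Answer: $-82 + 30 \sqrt{2} \approx -39.574$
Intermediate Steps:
$k{\left(U \right)} = 6 \sqrt{1 + U}$ ($k{\left(U \right)} = 6 \sqrt{U + \frac{2 U}{2 U}} = 6 \sqrt{U + 2 U \frac{1}{2 U}} = 6 \sqrt{U + 1} = 6 \sqrt{1 + U}$)
$k{\left(J{\left(4 - 3 \right)} \right)} a{\left(j{\left(1,-1 \right)} \right)} - 82 = 6 \sqrt{1 + \left(4 - 3\right)} 5 - 82 = 6 \sqrt{1 + 1} \cdot 5 - 82 = 6 \sqrt{2} \cdot 5 - 82 = 30 \sqrt{2} - 82 = -82 + 30 \sqrt{2}$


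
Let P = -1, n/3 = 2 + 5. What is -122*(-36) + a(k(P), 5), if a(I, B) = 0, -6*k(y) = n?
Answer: 4392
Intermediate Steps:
n = 21 (n = 3*(2 + 5) = 3*7 = 21)
k(y) = -7/2 (k(y) = -⅙*21 = -7/2)
-122*(-36) + a(k(P), 5) = -122*(-36) + 0 = 4392 + 0 = 4392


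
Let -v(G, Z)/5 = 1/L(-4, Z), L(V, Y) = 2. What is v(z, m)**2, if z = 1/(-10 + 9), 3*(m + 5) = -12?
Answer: 25/4 ≈ 6.2500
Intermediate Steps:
m = -9 (m = -5 + (1/3)*(-12) = -5 - 4 = -9)
z = -1 (z = 1/(-1) = -1)
v(G, Z) = -5/2
v(z, m)**2 = (-5/2)**2 = 25/4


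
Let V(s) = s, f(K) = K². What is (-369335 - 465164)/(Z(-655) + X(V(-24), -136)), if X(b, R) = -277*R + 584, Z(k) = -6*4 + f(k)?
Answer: -834499/467257 ≈ -1.7860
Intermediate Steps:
Z(k) = -24 + k² (Z(k) = -6*4 + k² = -24 + k²)
X(b, R) = 584 - 277*R
(-369335 - 465164)/(Z(-655) + X(V(-24), -136)) = (-369335 - 465164)/((-24 + (-655)²) + (584 - 277*(-136))) = -834499/((-24 + 429025) + (584 + 37672)) = -834499/(429001 + 38256) = -834499/467257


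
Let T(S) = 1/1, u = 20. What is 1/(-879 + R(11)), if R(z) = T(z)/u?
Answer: -20/17579 ≈ -0.0011377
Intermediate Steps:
T(S) = 1
R(z) = 1/20
1/(-879 + R(11)) = 1/(-879 + 1/20) = 1/(-17579/20) = -20/17579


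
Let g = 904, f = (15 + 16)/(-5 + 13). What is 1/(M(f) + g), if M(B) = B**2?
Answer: 64/58817 ≈ 0.0010881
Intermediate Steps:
f = 31/8 ≈ 3.8750
1/(M(f) + g) = 1/((31/8)**2 + 904) = 1/(961/64 + 904) = 1/(58817/64) = 64/58817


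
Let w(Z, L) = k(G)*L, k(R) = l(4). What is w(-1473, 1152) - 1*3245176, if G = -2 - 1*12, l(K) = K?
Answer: -3240568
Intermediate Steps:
G = -14 (G = -2 - 12 = -14)
k(R) = 4
w(Z, L) = 4*L
w(-1473, 1152) - 1*3245176 = 4*1152 - 1*3245176 = 4608 - 3245176 = -3240568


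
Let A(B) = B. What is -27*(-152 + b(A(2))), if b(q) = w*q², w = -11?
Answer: 5292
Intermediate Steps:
b(q) = -11*q²
-27*(-152 + b(A(2))) = -27*(-152 - 11*2²) = -27*(-152 - 11*4) = -27*(-152 - 44) = -27*(-196) = 5292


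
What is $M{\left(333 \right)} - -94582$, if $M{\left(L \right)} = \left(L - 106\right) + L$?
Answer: $95142$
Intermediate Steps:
$M{\left(L \right)} = -106 + 2 L$ ($M{\left(L \right)} = \left(-106 + L\right) + L = -106 + 2 L$)
$M{\left(333 \right)} - -94582 = \left(-106 + 2 \cdot 333\right) - -94582 = \left(-106 + 666\right) + 94582 = 560 + 94582 = 95142$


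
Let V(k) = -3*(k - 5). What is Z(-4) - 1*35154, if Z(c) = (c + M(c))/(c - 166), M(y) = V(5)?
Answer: -2988088/85 ≈ -35154.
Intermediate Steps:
V(k) = 15 - 3*k (V(k) = -3*(-5 + k) = 15 - 3*k)
M(y) = 0 (M(y) = 15 - 3*5 = 15 - 15 = 0)
Z(c) = c/(-166 + c) (Z(c) = (c + 0)/(c - 166) = c/(-166 + c))
Z(-4) - 1*35154 = -4/(-166 - 4) - 1*35154 = -4/(-170) - 35154 = -4*(-1/170) - 35154 = 2/85 - 35154 = -2988088/85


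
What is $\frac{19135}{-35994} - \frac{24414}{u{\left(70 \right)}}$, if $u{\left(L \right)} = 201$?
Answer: $- \frac{294201217}{2411598} \approx -121.99$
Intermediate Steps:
$\frac{19135}{-35994} - \frac{24414}{u{\left(70 \right)}} = \frac{19135}{-35994} - \frac{24414}{201} = 19135 \left(- \frac{1}{35994}\right) - \frac{8138}{67} = - \frac{19135}{35994} - \frac{8138}{67} = - \frac{294201217}{2411598}$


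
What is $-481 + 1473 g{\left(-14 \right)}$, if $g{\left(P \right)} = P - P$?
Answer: $-481$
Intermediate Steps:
$g{\left(P \right)} = 0$
$-481 + 1473 g{\left(-14 \right)} = -481 + 1473 \cdot 0 = -481 + 0 = -481$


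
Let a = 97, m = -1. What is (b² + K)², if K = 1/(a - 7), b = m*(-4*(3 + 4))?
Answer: 4978854721/8100 ≈ 6.1467e+5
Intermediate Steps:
b = 28 (b = -(-4)*(3 + 4) = -(-4)*7 = -1*(-28) = 28)
K = 1/90 (K = 1/(97 - 7) = 1/90 ≈ 0.011111)
(b² + K)² = (28² + 1/90)² = (784 + 1/90)² = (70561/90)² = 4978854721/8100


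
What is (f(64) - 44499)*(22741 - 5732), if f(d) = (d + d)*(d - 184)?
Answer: -1018141731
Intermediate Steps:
f(d) = 2*d*(-184 + d) (f(d) = (2*d)*(-184 + d) = 2*d*(-184 + d))
(f(64) - 44499)*(22741 - 5732) = (2*64*(-184 + 64) - 44499)*(22741 - 5732) = (2*64*(-120) - 44499)*17009 = (-15360 - 44499)*17009 = -59859*17009 = -1018141731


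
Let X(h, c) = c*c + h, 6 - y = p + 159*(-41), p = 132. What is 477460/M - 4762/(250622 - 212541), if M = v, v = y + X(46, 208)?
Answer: 17945468574/1892739943 ≈ 9.4812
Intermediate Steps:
y = 6393 (y = 6 - (132 + 159*(-41)) = 6 - (132 - 6519) = 6 - 1*(-6387) = 6 + 6387 = 6393)
X(h, c) = h + c² (X(h, c) = c² + h = h + c²)
v = 49703 (v = 6393 + (46 + 208²) = 6393 + (46 + 43264) = 6393 + 43310 = 49703)
M = 49703
477460/M - 4762/(250622 - 212541) = 477460/49703 - 4762/(250622 - 212541) = 477460*(1/49703) - 4762/38081 = 477460/49703 - 4762*1/38081 = 477460/49703 - 4762/38081 = 17945468574/1892739943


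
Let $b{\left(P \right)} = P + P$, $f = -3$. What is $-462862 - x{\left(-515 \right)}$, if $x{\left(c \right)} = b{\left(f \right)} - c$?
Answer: $-463371$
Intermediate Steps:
$b{\left(P \right)} = 2 P$
$x{\left(c \right)} = -6 - c$ ($x{\left(c \right)} = 2 \left(-3\right) - c = -6 - c$)
$-462862 - x{\left(-515 \right)} = -462862 - \left(-6 - -515\right) = -462862 - \left(-6 + 515\right) = -462862 - 509 = -463371$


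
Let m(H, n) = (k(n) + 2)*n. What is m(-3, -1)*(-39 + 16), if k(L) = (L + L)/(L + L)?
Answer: 69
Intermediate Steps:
k(L) = 1 (k(L) = (2*L)/((2*L)) = (2*L)*(1/(2*L)) = 1)
m(H, n) = 3*n (m(H, n) = (1 + 2)*n = 3*n)
m(-3, -1)*(-39 + 16) = (3*(-1))*(-39 + 16) = -3*(-23) = 69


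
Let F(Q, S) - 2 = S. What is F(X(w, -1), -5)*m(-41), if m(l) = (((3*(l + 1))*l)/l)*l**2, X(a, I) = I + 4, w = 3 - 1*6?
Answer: 605160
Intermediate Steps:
w = -3 (w = 3 - 6 = -3)
X(a, I) = 4 + I
F(Q, S) = 2 + S
m(l) = l**2*(3 + 3*l) (m(l) = (((3*(1 + l))*l)/l)*l**2 = (((3 + 3*l)*l)/l)*l**2 = ((l*(3 + 3*l))/l)*l**2 = (3 + 3*l)*l**2 = l**2*(3 + 3*l))
F(X(w, -1), -5)*m(-41) = (2 - 5)*(3*(-41)**2*(1 - 41)) = -9*1681*(-40) = -3*(-201720) = 605160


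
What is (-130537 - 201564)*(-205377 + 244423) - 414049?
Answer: -12967629695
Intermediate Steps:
(-130537 - 201564)*(-205377 + 244423) - 414049 = -332101*39046 - 414049 = -12967215646 - 414049 = -12967629695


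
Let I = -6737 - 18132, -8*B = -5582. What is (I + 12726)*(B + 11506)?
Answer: -592760545/4 ≈ -1.4819e+8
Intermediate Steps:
B = 2791/4 (B = -⅛*(-5582) = 2791/4 ≈ 697.75)
I = -24869
(I + 12726)*(B + 11506) = (-24869 + 12726)*(2791/4 + 11506) = -12143*48815/4 = -592760545/4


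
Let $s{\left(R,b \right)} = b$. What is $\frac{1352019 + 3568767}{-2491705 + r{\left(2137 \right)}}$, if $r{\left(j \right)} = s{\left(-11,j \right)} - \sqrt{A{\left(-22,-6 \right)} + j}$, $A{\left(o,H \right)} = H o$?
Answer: $- \frac{12250631360448}{6197948824355} + \frac{4920786 \sqrt{2269}}{6197948824355} \approx -1.9765$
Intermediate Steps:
$r{\left(j \right)} = j - \sqrt{132 + j}$ ($r{\left(j \right)} = j - \sqrt{\left(-6\right) \left(-22\right) + j} = j - \sqrt{132 + j}$)
$\frac{1352019 + 3568767}{-2491705 + r{\left(2137 \right)}} = \frac{1352019 + 3568767}{-2491705 + \left(2137 - \sqrt{132 + 2137}\right)} = \frac{4920786}{-2491705 + \left(2137 - \sqrt{2269}\right)} = \frac{4920786}{-2489568 - \sqrt{2269}}$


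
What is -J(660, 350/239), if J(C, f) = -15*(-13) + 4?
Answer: -199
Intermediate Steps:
J(C, f) = 199 (J(C, f) = 195 + 4 = 199)
-J(660, 350/239) = -1*199 = -199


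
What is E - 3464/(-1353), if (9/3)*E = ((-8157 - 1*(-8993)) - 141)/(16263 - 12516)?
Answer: 13293053/5069691 ≈ 2.6221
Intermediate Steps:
E = 695/11241 (E = (((-8157 - 1*(-8993)) - 141)/(16263 - 12516))/3 = (((-8157 + 8993) - 141)/3747)/3 = ((836 - 141)*(1/3747))/3 = (695*(1/3747))/3 = (⅓)*(695/3747) = 695/11241 ≈ 0.061827)
E - 3464/(-1353) = 695/11241 - 3464/(-1353) = 695/11241 - 3464*(-1/1353) = 695/11241 + 3464/1353 = 13293053/5069691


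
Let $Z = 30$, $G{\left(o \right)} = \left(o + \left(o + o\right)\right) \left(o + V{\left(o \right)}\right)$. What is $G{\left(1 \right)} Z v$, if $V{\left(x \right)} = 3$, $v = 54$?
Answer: $19440$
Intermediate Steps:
$G{\left(o \right)} = 3 o \left(3 + o\right)$ ($G{\left(o \right)} = \left(o + \left(o + o\right)\right) \left(o + 3\right) = \left(o + 2 o\right) \left(3 + o\right) = 3 o \left(3 + o\right)$)
$G{\left(1 \right)} Z v = 3 \cdot 1 \left(3 + 1\right) 30 \cdot 54 = 3 \cdot 1 \cdot 4 \cdot 30 \cdot 54 = 12 \cdot 30 \cdot 54 = 360 \cdot 54 = 19440$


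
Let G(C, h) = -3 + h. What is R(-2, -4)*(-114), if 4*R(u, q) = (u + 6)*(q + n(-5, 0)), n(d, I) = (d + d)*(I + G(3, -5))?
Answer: -8664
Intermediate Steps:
n(d, I) = 2*d*(-8 + I) (n(d, I) = (d + d)*(I + (-3 - 5)) = (2*d)*(I - 8) = (2*d)*(-8 + I) = 2*d*(-8 + I))
R(u, q) = (6 + u)*(80 + q)/4 (R(u, q) = ((u + 6)*(q + 2*(-5)*(-8 + 0)))/4 = ((6 + u)*(q + 2*(-5)*(-8)))/4 = ((6 + u)*(q + 80))/4 = ((6 + u)*(80 + q))/4 = (6 + u)*(80 + q)/4)
R(-2, -4)*(-114) = (120 + 20*(-2) + (3/2)*(-4) + (¼)*(-4)*(-2))*(-114) = (120 - 40 - 6 + 2)*(-114) = 76*(-114) = -8664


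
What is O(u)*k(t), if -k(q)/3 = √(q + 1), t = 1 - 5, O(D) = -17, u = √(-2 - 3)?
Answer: 51*I*√3 ≈ 88.335*I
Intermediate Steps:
u = I*√5 (u = √(-5) = I*√5 ≈ 2.2361*I)
t = -4
k(q) = -3*√(1 + q) (k(q) = -3*√(q + 1) = -3*√(1 + q))
O(u)*k(t) = -(-51)*√(1 - 4) = -(-51)*√(-3) = -(-51)*I*√3 = 51*I*√3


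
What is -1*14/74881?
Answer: -14/74881 ≈ -0.00018696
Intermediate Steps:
-1*14/74881 = -14*1/74881 = -14/74881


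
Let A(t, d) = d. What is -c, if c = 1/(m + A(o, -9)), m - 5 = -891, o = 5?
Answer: 1/895 ≈ 0.0011173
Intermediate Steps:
m = -886 (m = 5 - 891 = -886)
c = -1/895 (c = 1/(-886 - 9) = 1/(-895) = -1/895 ≈ -0.0011173)
-c = -1*(-1/895) = 1/895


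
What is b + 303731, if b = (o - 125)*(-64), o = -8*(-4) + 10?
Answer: 309043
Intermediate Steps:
o = 42 (o = 32 + 10 = 42)
b = 5312 (b = (42 - 125)*(-64) = -83*(-64) = 5312)
b + 303731 = 5312 + 303731 = 309043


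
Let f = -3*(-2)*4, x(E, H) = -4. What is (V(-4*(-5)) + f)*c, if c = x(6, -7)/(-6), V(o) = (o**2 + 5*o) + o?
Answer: 1088/3 ≈ 362.67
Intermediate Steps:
f = 24 (f = 6*4 = 24)
V(o) = o**2 + 6*o
c = 2/3 (c = -4/(-6) = -4*(-1/6) = 2/3 ≈ 0.66667)
(V(-4*(-5)) + f)*c = ((-4*(-5))*(6 - 4*(-5)) + 24)*(2/3) = (20*(6 + 20) + 24)*(2/3) = (20*26 + 24)*(2/3) = (520 + 24)*(2/3) = 544*(2/3) = 1088/3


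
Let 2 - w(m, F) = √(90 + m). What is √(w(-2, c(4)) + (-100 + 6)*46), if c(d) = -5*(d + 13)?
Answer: √(-4322 - 2*√22) ≈ 65.813*I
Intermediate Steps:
c(d) = -65 - 5*d (c(d) = -5*(13 + d) = -65 - 5*d)
w(m, F) = 2 - √(90 + m)
√(w(-2, c(4)) + (-100 + 6)*46) = √((2 - √(90 - 2)) + (-100 + 6)*46) = √((2 - √88) - 94*46) = √((2 - 2*√22) - 4324) = √(-4322 - 2*√22)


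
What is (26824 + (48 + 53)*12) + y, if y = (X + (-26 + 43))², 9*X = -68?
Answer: 2278141/81 ≈ 28125.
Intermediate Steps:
X = -68/9 (X = (⅑)*(-68) = -68/9 ≈ -7.5556)
y = 7225/81 (y = (-68/9 + (-26 + 43))² = (-68/9 + 17)² = (85/9)² = 7225/81 ≈ 89.198)
(26824 + (48 + 53)*12) + y = (26824 + (48 + 53)*12) + 7225/81 = (26824 + 101*12) + 7225/81 = (26824 + 1212) + 7225/81 = 28036 + 7225/81 = 2278141/81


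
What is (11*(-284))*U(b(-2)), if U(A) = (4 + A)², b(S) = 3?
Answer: -153076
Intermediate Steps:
(11*(-284))*U(b(-2)) = (11*(-284))*(4 + 3)² = -3124*7² = -3124*49 = -153076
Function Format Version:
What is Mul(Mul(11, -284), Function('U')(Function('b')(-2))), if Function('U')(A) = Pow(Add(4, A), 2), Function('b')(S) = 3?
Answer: -153076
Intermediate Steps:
Mul(Mul(11, -284), Function('U')(Function('b')(-2))) = Mul(Mul(11, -284), Pow(Add(4, 3), 2)) = Mul(-3124, Pow(7, 2)) = Mul(-3124, 49) = -153076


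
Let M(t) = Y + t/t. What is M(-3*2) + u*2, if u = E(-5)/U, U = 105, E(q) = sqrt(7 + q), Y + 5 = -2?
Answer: -6 + 2*sqrt(2)/105 ≈ -5.9731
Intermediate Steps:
Y = -7 (Y = -5 - 2 = -7)
M(t) = -6 (M(t) = -7 + t/t = -7 + 1 = -6)
u = sqrt(2)/105 (u = sqrt(7 - 5)/105 = sqrt(2)*(1/105) = sqrt(2)/105 ≈ 0.013469)
M(-3*2) + u*2 = -6 + (sqrt(2)/105)*2 = -6 + 2*sqrt(2)/105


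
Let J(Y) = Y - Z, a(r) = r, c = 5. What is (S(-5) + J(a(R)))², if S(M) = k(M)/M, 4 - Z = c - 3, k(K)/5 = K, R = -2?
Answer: 1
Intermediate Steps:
k(K) = 5*K
Z = 2 (Z = 4 - (5 - 3) = 4 - 1*2 = 4 - 2 = 2)
S(M) = 5 (S(M) = (5*M)/M = 5)
J(Y) = -2 + Y (J(Y) = Y - 1*2 = Y - 2 = -2 + Y)
(S(-5) + J(a(R)))² = (5 + (-2 - 2))² = (5 - 4)² = 1² = 1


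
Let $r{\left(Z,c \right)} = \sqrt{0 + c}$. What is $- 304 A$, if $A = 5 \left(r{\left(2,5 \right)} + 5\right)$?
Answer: $-7600 - 1520 \sqrt{5} \approx -10999.0$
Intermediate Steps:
$r{\left(Z,c \right)} = \sqrt{c}$
$A = 25 + 5 \sqrt{5}$ ($A = 5 \left(\sqrt{5} + 5\right) = 5 \left(5 + \sqrt{5}\right) = 25 + 5 \sqrt{5} \approx 36.18$)
$- 304 A = - 304 \left(25 + 5 \sqrt{5}\right) = -7600 - 1520 \sqrt{5}$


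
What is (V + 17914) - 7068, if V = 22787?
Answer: 33633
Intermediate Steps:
(V + 17914) - 7068 = (22787 + 17914) - 7068 = 40701 - 7068 = 33633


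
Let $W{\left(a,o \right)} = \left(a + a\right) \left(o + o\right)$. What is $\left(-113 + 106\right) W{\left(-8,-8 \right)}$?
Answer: $-1792$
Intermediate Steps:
$W{\left(a,o \right)} = 4 a o$ ($W{\left(a,o \right)} = 2 a 2 o = 4 a o$)
$\left(-113 + 106\right) W{\left(-8,-8 \right)} = \left(-113 + 106\right) 4 \left(-8\right) \left(-8\right) = \left(-7\right) 256 = -1792$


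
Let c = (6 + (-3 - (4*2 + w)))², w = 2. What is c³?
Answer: 117649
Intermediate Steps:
c = 49 (c = (6 + (-3 - (4*2 + 2)))² = (6 + (-3 - (8 + 2)))² = (6 + (-3 - 1*10))² = (6 + (-3 - 10))² = (6 - 13)² = (-7)² = 49)
c³ = 49³ = 117649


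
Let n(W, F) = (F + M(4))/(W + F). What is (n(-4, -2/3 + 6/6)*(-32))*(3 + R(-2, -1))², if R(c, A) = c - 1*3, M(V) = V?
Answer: 1664/11 ≈ 151.27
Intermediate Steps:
R(c, A) = -3 + c (R(c, A) = c - 3 = -3 + c)
n(W, F) = (4 + F)/(F + W) (n(W, F) = (F + 4)/(W + F) = (4 + F)/(F + W))
(n(-4, -2/3 + 6/6)*(-32))*(3 + R(-2, -1))² = (((4 + (-2/3 + 6/6))/((-2/3 + 6/6) - 4))*(-32))*(3 + (-3 - 2))² = (((4 + (-2*⅓ + 6*(⅙)))/((-2*⅓ + 6*(⅙)) - 4))*(-32))*(3 - 5)² = (((4 + (-⅔ + 1))/((-⅔ + 1) - 4))*(-32))*(-2)² = (((4 + ⅓)/(⅓ - 4))*(-32))*4 = (((13/3)/(-11/3))*(-32))*4 = (-3/11*13/3*(-32))*4 = -13/11*(-32)*4 = (416/11)*4 = 1664/11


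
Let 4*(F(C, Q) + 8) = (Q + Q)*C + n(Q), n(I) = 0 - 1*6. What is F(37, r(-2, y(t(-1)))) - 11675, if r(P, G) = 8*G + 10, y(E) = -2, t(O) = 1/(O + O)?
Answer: -23591/2 ≈ -11796.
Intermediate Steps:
n(I) = -6 (n(I) = 0 - 6 = -6)
t(O) = 1/(2*O)
r(P, G) = 10 + 8*G
F(C, Q) = -19/2 + C*Q/2 (F(C, Q) = -8 + ((Q + Q)*C - 6)/4 = -8 + ((2*Q)*C - 6)/4 = -8 + (2*C*Q - 6)/4 = -8 + (-6 + 2*C*Q)/4 = -8 + (-3/2 + C*Q/2) = -19/2 + C*Q/2)
F(37, r(-2, y(t(-1)))) - 11675 = (-19/2 + (½)*37*(10 + 8*(-2))) - 11675 = (-19/2 + (½)*37*(10 - 16)) - 11675 = (-19/2 + (½)*37*(-6)) - 11675 = (-19/2 - 111) - 11675 = -241/2 - 11675 = -23591/2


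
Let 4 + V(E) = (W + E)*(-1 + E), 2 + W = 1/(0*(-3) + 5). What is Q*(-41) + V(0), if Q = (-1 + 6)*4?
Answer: -4111/5 ≈ -822.20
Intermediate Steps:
W = -9/5 (W = -2 + 1/(0*(-3) + 5) = -2 + 1/(0 + 5) = -2 + 1/5 = -2 + ⅕ = -9/5 ≈ -1.8000)
V(E) = -4 + (-1 + E)*(-9/5 + E) (V(E) = -4 + (-9/5 + E)*(-1 + E) = -4 + (-1 + E)*(-9/5 + E))
Q = 20 (Q = 5*4 = 20)
Q*(-41) + V(0) = 20*(-41) + (-11/5 + 0² - 14/5*0) = -820 + (-11/5 + 0 + 0) = -820 - 11/5 = -4111/5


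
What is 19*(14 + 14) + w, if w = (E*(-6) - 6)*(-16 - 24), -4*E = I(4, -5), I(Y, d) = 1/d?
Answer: 784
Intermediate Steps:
E = 1/20 (E = -¼/(-5) = -¼*(-⅕) = 1/20 ≈ 0.050000)
w = 252 (w = ((1/20)*(-6) - 6)*(-16 - 24) = (-3/10 - 6)*(-40) = -63/10*(-40) = 252)
19*(14 + 14) + w = 19*(14 + 14) + 252 = 19*28 + 252 = 532 + 252 = 784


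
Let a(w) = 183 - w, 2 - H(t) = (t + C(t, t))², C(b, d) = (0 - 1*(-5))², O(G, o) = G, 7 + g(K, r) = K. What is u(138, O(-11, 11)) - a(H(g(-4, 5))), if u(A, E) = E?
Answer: -388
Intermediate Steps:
g(K, r) = -7 + K
C(b, d) = 25 (C(b, d) = (0 + 5)² = 5² = 25)
H(t) = 2 - (25 + t)² (H(t) = 2 - (t + 25)² = 2 - (25 + t)²)
u(138, O(-11, 11)) - a(H(g(-4, 5))) = -11 - (183 - (2 - (25 + (-7 - 4))²)) = -11 - (183 - (2 - (25 - 11)²)) = -11 - (183 - (2 - 1*14²)) = -11 - (183 - (2 - 1*196)) = -11 - (183 - (2 - 196)) = -11 - (183 - 1*(-194)) = -11 - (183 + 194) = -11 - 1*377 = -11 - 377 = -388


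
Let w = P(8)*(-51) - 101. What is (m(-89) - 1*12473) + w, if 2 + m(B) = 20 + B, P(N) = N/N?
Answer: -12696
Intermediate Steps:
P(N) = 1
m(B) = 18 + B (m(B) = -2 + (20 + B) = 18 + B)
w = -152 (w = 1*(-51) - 101 = -51 - 101 = -152)
(m(-89) - 1*12473) + w = ((18 - 89) - 1*12473) - 152 = (-71 - 12473) - 152 = -12544 - 152 = -12696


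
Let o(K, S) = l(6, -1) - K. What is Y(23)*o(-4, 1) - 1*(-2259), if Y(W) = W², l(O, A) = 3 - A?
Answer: 6491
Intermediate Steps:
o(K, S) = 4 - K (o(K, S) = (3 - 1*(-1)) - K = (3 + 1) - K = 4 - K)
Y(23)*o(-4, 1) - 1*(-2259) = 23²*(4 - 1*(-4)) - 1*(-2259) = 529*(4 + 4) + 2259 = 529*8 + 2259 = 4232 + 2259 = 6491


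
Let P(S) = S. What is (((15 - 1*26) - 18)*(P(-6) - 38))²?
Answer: 1628176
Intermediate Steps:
(((15 - 1*26) - 18)*(P(-6) - 38))² = (((15 - 1*26) - 18)*(-6 - 38))² = (((15 - 26) - 18)*(-44))² = ((-11 - 18)*(-44))² = (-29*(-44))² = 1276² = 1628176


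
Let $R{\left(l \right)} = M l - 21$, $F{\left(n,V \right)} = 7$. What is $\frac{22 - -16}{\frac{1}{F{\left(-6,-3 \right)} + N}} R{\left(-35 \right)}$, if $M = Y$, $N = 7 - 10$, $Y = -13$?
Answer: $65968$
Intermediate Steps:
$N = -3$
$M = -13$
$R{\left(l \right)} = -21 - 13 l$ ($R{\left(l \right)} = - 13 l - 21 = -21 - 13 l$)
$\frac{22 - -16}{\frac{1}{F{\left(-6,-3 \right)} + N}} R{\left(-35 \right)} = \frac{22 - -16}{\frac{1}{7 - 3}} \left(-21 - -455\right) = \frac{22 + 16}{\frac{1}{4}} \left(-21 + 455\right) = 38 \frac{1}{\frac{1}{4}} \cdot 434 = 38 \cdot 4 \cdot 434 = 152 \cdot 434 = 65968$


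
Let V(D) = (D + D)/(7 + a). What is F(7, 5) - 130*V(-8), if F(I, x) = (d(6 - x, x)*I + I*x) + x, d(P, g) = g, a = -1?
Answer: 1265/3 ≈ 421.67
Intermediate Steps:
F(I, x) = x + 2*I*x (F(I, x) = (x*I + I*x) + x = (I*x + I*x) + x = 2*I*x + x = x + 2*I*x)
V(D) = D/3 (V(D) = (D + D)/(7 - 1) = (2*D)/6 = (2*D)*(⅙) = D/3)
F(7, 5) - 130*V(-8) = 5*(1 + 2*7) - 130*(-8)/3 = 5*(1 + 14) - 130*(-8/3) = 5*15 + 1040/3 = 75 + 1040/3 = 1265/3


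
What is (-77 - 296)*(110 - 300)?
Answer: 70870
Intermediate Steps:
(-77 - 296)*(110 - 300) = -373*(-190) = 70870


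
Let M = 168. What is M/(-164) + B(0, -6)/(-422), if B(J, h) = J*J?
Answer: -42/41 ≈ -1.0244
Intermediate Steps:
B(J, h) = J²
M/(-164) + B(0, -6)/(-422) = 168/(-164) + 0²/(-422) = 168*(-1/164) + 0*(-1/422) = -42/41 + 0 = -42/41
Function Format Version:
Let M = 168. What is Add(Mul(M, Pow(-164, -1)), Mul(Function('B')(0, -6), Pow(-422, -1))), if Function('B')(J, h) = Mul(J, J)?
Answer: Rational(-42, 41) ≈ -1.0244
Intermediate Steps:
Function('B')(J, h) = Pow(J, 2)
Add(Mul(M, Pow(-164, -1)), Mul(Function('B')(0, -6), Pow(-422, -1))) = Add(Mul(168, Pow(-164, -1)), Mul(Pow(0, 2), Pow(-422, -1))) = Add(Mul(168, Rational(-1, 164)), Mul(0, Rational(-1, 422))) = Add(Rational(-42, 41), 0) = Rational(-42, 41)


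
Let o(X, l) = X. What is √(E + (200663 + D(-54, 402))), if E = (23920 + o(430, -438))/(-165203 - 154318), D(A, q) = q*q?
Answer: √36985159567046397/319521 ≈ 601.89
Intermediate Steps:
D(A, q) = q²
E = -24350/319521 (E = (23920 + 430)/(-165203 - 154318) = 24350/(-319521) = 24350*(-1/319521) = -24350/319521 ≈ -0.076208)
√(E + (200663 + D(-54, 402))) = √(-24350/319521 + (200663 + 402²)) = √(-24350/319521 + (200663 + 161604)) = √(-24350/319521 + 362267) = √(115751889757/319521) = √36985159567046397/319521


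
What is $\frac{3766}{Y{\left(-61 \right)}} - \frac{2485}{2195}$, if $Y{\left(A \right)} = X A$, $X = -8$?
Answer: $\frac{705369}{107116} \approx 6.5851$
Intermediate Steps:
$Y{\left(A \right)} = - 8 A$
$\frac{3766}{Y{\left(-61 \right)}} - \frac{2485}{2195} = \frac{3766}{\left(-8\right) \left(-61\right)} - \frac{2485}{2195} = \frac{3766}{488} - \frac{497}{439} = 3766 \cdot \frac{1}{488} - \frac{497}{439} = \frac{1883}{244} - \frac{497}{439} = \frac{705369}{107116}$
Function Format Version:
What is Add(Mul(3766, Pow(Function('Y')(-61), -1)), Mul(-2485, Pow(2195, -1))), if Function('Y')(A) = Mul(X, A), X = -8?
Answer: Rational(705369, 107116) ≈ 6.5851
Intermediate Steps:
Function('Y')(A) = Mul(-8, A)
Add(Mul(3766, Pow(Function('Y')(-61), -1)), Mul(-2485, Pow(2195, -1))) = Add(Mul(3766, Pow(Mul(-8, -61), -1)), Mul(-2485, Pow(2195, -1))) = Add(Mul(3766, Pow(488, -1)), Mul(-2485, Rational(1, 2195))) = Add(Mul(3766, Rational(1, 488)), Rational(-497, 439)) = Add(Rational(1883, 244), Rational(-497, 439)) = Rational(705369, 107116)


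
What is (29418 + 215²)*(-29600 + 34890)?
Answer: 400151470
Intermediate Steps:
(29418 + 215²)*(-29600 + 34890) = (29418 + 46225)*5290 = 75643*5290 = 400151470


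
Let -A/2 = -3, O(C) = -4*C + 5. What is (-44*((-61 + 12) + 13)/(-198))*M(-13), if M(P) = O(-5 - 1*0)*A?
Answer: -1200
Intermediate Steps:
O(C) = 5 - 4*C
A = 6 (A = -2*(-3) = 6)
M(P) = 150 (M(P) = (5 - 4*(-5 - 1*0))*6 = (5 - 4*(-5 + 0))*6 = (5 - 4*(-5))*6 = (5 + 20)*6 = 25*6 = 150)
(-44*((-61 + 12) + 13)/(-198))*M(-13) = -44*((-61 + 12) + 13)/(-198)*150 = -44*(-49 + 13)*(-1)/198*150 = -(-1584)*(-1)/198*150 = -44*2/11*150 = -8*150 = -1200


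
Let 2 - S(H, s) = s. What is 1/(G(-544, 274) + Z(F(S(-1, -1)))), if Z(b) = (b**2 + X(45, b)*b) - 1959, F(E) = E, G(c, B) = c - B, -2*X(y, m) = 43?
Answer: -2/5665 ≈ -0.00035304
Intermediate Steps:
X(y, m) = -43/2 (X(y, m) = -1/2*43 = -43/2)
S(H, s) = 2 - s
Z(b) = -1959 + b**2 - 43*b/2 (Z(b) = (b**2 - 43*b/2) - 1959 = -1959 + b**2 - 43*b/2)
1/(G(-544, 274) + Z(F(S(-1, -1)))) = 1/((-544 - 1*274) + (-1959 + (2 - 1*(-1))**2 - 43*(2 - 1*(-1))/2)) = 1/((-544 - 274) + (-1959 + (2 + 1)**2 - 43*(2 + 1)/2)) = 1/(-818 + (-1959 + 3**2 - 43/2*3)) = 1/(-818 + (-1959 + 9 - 129/2)) = 1/(-818 - 4029/2) = 1/(-5665/2) = -2/5665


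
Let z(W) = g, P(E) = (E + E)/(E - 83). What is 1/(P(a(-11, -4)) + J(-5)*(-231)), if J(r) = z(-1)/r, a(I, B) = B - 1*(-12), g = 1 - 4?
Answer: -75/10411 ≈ -0.0072039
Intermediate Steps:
g = -3
a(I, B) = 12 + B (a(I, B) = B + 12 = 12 + B)
P(E) = 2*E/(-83 + E) (P(E) = (2*E)/(-83 + E) = 2*E/(-83 + E))
z(W) = -3
J(r) = -3/r
1/(P(a(-11, -4)) + J(-5)*(-231)) = 1/(2*(12 - 4)/(-83 + (12 - 4)) - 3/(-5)*(-231)) = 1/(2*8/(-83 + 8) - 3*(-⅕)*(-231)) = 1/(2*8/(-75) + (⅗)*(-231)) = 1/(2*8*(-1/75) - 693/5) = 1/(-16/75 - 693/5) = 1/(-10411/75) = -75/10411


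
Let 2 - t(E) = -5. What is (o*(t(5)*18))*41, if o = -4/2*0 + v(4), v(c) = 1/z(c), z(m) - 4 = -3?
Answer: 5166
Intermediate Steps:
z(m) = 1 (z(m) = 4 - 3 = 1)
t(E) = 7 (t(E) = 2 - 1*(-5) = 2 + 5 = 7)
v(c) = 1 (v(c) = 1/1 = 1)
o = 1 (o = -4/2*0 + 1 = -4*½*0 + 1 = -2*0 + 1 = 0 + 1 = 1)
(o*(t(5)*18))*41 = (1*(7*18))*41 = (1*126)*41 = 126*41 = 5166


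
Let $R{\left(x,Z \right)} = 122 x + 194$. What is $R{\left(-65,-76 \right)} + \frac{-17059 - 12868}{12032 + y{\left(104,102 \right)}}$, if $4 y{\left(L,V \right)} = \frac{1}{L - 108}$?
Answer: $- \frac{1489743928}{192511} \approx -7738.5$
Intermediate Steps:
$y{\left(L,V \right)} = \frac{1}{4 \left(-108 + L\right)}$ ($y{\left(L,V \right)} = \frac{1}{4 \left(L - 108\right)} = \frac{1}{4 \left(-108 + L\right)}$)
$R{\left(x,Z \right)} = 194 + 122 x$
$R{\left(-65,-76 \right)} + \frac{-17059 - 12868}{12032 + y{\left(104,102 \right)}} = \left(194 + 122 \left(-65\right)\right) + \frac{-17059 - 12868}{12032 + \frac{1}{4 \left(-108 + 104\right)}} = \left(194 - 7930\right) - \frac{29927}{12032 + \frac{1}{4 \left(-4\right)}} = -7736 - \frac{29927}{12032 + \frac{1}{4} \left(- \frac{1}{4}\right)} = -7736 - \frac{29927}{12032 - \frac{1}{16}} = -7736 - \frac{29927}{\frac{192511}{16}} = -7736 - \frac{478832}{192511} = - \frac{1489743928}{192511}$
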